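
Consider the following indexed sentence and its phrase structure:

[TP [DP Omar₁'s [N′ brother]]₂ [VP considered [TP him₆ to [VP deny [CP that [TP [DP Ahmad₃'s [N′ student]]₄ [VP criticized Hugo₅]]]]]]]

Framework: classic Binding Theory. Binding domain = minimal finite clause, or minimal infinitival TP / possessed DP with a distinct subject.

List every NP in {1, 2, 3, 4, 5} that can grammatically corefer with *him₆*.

{1}

*him* is a pronoun, so Principle B applies: it must be free in its binding domain.
Binding domain of *him₆*: the matrix TP, whose subject is [Omar₁'s brother]₂.
*Omar₁* and the pronoun do not c-command one another → neither Principle B nor Principle C is at stake; coindexation permitted.
*[Omar₁'s brother]₂* c-commands the pronoun within its binding domain → coindexation would violate Principle B.
*Ahmad₃*: the pronoun c-commands this R-expression → coindexation would violate Principle C on *Ahmad₃*.
*[Ahmad₃'s student]₄*: the pronoun c-commands this R-expression → coindexation would violate Principle C on *[Ahmad₃'s student]₄*.
*Hugo₅*: the pronoun c-commands this R-expression → coindexation would violate Principle C on *Hugo₅*.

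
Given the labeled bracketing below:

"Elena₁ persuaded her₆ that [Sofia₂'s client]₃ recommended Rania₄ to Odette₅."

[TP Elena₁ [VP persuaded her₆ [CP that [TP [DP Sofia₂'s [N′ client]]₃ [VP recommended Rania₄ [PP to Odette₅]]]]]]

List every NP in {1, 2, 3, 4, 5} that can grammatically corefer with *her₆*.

*her* is a pronoun, so Principle B applies: it must be free in its binding domain.
Binding domain of *her₆*: the matrix TP, whose subject is Elena₁.
*Elena₁* c-commands the pronoun within its binding domain → coindexation would violate Principle B.
*Sofia₂*: the pronoun c-commands this R-expression → coindexation would violate Principle C on *Sofia₂*.
*[Sofia₂'s client]₃*: the pronoun c-commands this R-expression → coindexation would violate Principle C on *[Sofia₂'s client]₃*.
*Rania₄*: the pronoun c-commands this R-expression → coindexation would violate Principle C on *Rania₄*.
*Odette₅*: the pronoun c-commands this R-expression → coindexation would violate Principle C on *Odette₅*.

none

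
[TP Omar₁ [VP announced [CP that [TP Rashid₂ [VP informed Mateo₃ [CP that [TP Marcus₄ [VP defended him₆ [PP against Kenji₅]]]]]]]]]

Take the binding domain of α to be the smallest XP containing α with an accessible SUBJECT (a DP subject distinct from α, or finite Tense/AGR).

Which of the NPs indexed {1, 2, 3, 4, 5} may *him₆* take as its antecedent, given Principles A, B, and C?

{1, 2, 3}

*him* is a pronoun, so Principle B applies: it must be free in its binding domain.
Binding domain of *him₆*: the embedded TP, whose subject is Marcus₄.
*Omar₁* c-commands the pronoun but from outside its binding domain, and is not c-commanded by it → coindexation permitted.
*Rashid₂* c-commands the pronoun but from outside its binding domain, and is not c-commanded by it → coindexation permitted.
*Mateo₃* c-commands the pronoun but from outside its binding domain, and is not c-commanded by it → coindexation permitted.
*Marcus₄* c-commands the pronoun within its binding domain → coindexation would violate Principle B.
*Kenji₅*: the pronoun c-commands this R-expression → coindexation would violate Principle C on *Kenji₅*.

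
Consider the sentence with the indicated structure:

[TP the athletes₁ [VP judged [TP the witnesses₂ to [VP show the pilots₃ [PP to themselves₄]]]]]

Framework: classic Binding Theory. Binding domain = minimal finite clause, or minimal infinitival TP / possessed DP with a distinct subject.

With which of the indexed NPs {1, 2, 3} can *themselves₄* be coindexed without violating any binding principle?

*themselves* is an anaphor, so Principle A applies: it must be bound in its binding domain.
Binding domain of *themselves₄*: the embedded TP, whose subject is the witnesses₂.
*the athletes₁* c-commands the anaphor but is outside its binding domain → cannot satisfy Principle A.
*the witnesses₂* c-commands the anaphor within its binding domain → licit binder.
*the pilots₃* c-commands the anaphor within its binding domain → licit binder.

{2, 3}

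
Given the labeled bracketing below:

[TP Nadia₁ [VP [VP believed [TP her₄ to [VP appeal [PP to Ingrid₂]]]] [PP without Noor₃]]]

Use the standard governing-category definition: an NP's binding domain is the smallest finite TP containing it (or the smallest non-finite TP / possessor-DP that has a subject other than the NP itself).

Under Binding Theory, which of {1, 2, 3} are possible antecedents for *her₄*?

*her* is a pronoun, so Principle B applies: it must be free in its binding domain.
Binding domain of *her₄*: the matrix TP, whose subject is Nadia₁.
*Nadia₁* c-commands the pronoun within its binding domain → coindexation would violate Principle B.
*Ingrid₂*: the pronoun c-commands this R-expression → coindexation would violate Principle C on *Ingrid₂*.
*Noor₃* and the pronoun do not c-command one another → neither Principle B nor Principle C is at stake; coindexation permitted.

{3}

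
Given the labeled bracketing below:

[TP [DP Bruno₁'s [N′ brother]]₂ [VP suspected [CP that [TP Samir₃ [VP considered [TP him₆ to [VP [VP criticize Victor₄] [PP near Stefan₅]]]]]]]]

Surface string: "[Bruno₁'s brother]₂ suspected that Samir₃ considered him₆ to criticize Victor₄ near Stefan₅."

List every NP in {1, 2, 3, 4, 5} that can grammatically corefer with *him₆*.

{1, 2}

*him* is a pronoun, so Principle B applies: it must be free in its binding domain.
Binding domain of *him₆*: the embedded TP, whose subject is Samir₃.
*Bruno₁* and the pronoun do not c-command one another → neither Principle B nor Principle C is at stake; coindexation permitted.
*[Bruno₁'s brother]₂* c-commands the pronoun but from outside its binding domain, and is not c-commanded by it → coindexation permitted.
*Samir₃* c-commands the pronoun within its binding domain → coindexation would violate Principle B.
*Victor₄*: the pronoun c-commands this R-expression → coindexation would violate Principle C on *Victor₄*.
*Stefan₅*: the pronoun c-commands this R-expression → coindexation would violate Principle C on *Stefan₅*.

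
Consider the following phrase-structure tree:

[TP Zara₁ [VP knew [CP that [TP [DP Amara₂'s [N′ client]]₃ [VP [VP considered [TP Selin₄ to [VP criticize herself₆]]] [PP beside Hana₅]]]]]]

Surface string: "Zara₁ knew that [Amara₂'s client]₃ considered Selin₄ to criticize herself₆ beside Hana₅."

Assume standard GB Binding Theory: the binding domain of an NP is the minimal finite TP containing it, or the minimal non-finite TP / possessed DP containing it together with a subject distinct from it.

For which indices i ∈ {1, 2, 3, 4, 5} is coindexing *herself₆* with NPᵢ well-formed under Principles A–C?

{4}

*herself* is an anaphor, so Principle A applies: it must be bound in its binding domain.
Binding domain of *herself₆*: the embedded TP, whose subject is Selin₄.
*Zara₁* c-commands the anaphor but is outside its binding domain → cannot satisfy Principle A.
*Amara₂* does not c-command the anaphor → cannot bind it.
*[Amara₂'s client]₃* c-commands the anaphor but is outside its binding domain → cannot satisfy Principle A.
*Selin₄* c-commands the anaphor within its binding domain → licit binder.
*Hana₅* does not c-command the anaphor → cannot bind it.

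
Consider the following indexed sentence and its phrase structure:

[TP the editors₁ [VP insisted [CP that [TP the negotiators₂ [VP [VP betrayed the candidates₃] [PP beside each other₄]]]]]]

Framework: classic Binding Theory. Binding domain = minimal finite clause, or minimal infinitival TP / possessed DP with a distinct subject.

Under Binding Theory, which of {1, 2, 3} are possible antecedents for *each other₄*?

*each other* is an anaphor, so Principle A applies: it must be bound in its binding domain.
Binding domain of *each other₄*: the embedded TP, whose subject is the negotiators₂.
*the editors₁* c-commands the anaphor but is outside its binding domain → cannot satisfy Principle A.
*the negotiators₂* c-commands the anaphor within its binding domain → licit binder.
*the candidates₃* does not c-command the anaphor → cannot bind it.

{2}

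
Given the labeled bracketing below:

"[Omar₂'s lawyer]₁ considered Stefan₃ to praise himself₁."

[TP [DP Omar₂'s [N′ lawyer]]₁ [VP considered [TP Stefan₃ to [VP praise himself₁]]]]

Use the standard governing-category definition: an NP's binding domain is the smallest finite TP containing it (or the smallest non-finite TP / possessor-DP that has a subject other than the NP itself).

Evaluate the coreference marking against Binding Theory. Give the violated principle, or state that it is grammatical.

Principle A

The two coindexed NPs are *[Omar₂'s lawyer]₁* and *himself₁*.
*himself₁* is an anaphor. Principle A requires it to be bound within its binding domain — the embedded TP, whose subject is Stefan₃.
Within that domain it is c-commanded by *Stefan₃*, which does not share its index.
*[Omar₂'s lawyer]₁* does c-command the anaphor, but from outside its binding domain.
The anaphor is unbound in its domain → Principle A violation.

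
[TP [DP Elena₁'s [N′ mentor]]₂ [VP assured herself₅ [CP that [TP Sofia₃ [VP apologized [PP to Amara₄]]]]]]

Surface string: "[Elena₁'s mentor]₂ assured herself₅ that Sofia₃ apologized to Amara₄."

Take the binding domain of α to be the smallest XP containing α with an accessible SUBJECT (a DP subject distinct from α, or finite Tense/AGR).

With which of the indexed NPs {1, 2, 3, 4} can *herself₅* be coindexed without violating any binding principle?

*herself* is an anaphor, so Principle A applies: it must be bound in its binding domain.
Binding domain of *herself₅*: the matrix TP, whose subject is [Elena₁'s mentor]₂.
*Elena₁* does not c-command the anaphor → cannot bind it.
*[Elena₁'s mentor]₂* c-commands the anaphor within its binding domain → licit binder.
*Sofia₃* does not c-command the anaphor → cannot bind it.
*Amara₄* does not c-command the anaphor → cannot bind it.

{2}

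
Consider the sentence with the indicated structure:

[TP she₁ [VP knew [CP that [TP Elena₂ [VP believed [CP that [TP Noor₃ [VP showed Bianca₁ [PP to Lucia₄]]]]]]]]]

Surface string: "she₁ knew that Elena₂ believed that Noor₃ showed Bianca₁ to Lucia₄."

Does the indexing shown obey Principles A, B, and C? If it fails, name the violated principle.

The two coindexed NPs are *she₁* and *Bianca₁*.
*Bianca₁* is an R-expression. Principle C requires it to be free everywhere.
*she₁* c-commands it and carries the same index.
The R-expression is bound → Principle C violation.

Principle C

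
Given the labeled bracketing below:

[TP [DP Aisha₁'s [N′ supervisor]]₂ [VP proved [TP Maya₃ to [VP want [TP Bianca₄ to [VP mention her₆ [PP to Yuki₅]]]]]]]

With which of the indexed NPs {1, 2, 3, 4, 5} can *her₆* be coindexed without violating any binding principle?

{1, 2, 3}

*her* is a pronoun, so Principle B applies: it must be free in its binding domain.
Binding domain of *her₆*: the embedded TP, whose subject is Bianca₄.
*Aisha₁* and the pronoun do not c-command one another → neither Principle B nor Principle C is at stake; coindexation permitted.
*[Aisha₁'s supervisor]₂* c-commands the pronoun but from outside its binding domain, and is not c-commanded by it → coindexation permitted.
*Maya₃* c-commands the pronoun but from outside its binding domain, and is not c-commanded by it → coindexation permitted.
*Bianca₄* c-commands the pronoun within its binding domain → coindexation would violate Principle B.
*Yuki₅*: the pronoun c-commands this R-expression → coindexation would violate Principle C on *Yuki₅*.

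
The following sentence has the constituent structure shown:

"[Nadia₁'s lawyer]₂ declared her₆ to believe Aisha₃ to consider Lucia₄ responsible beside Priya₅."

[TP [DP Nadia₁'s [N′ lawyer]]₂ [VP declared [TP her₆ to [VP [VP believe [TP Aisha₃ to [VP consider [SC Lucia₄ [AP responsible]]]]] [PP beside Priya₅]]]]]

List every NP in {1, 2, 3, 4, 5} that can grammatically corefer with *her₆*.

*her* is a pronoun, so Principle B applies: it must be free in its binding domain.
Binding domain of *her₆*: the matrix TP, whose subject is [Nadia₁'s lawyer]₂.
*Nadia₁* and the pronoun do not c-command one another → neither Principle B nor Principle C is at stake; coindexation permitted.
*[Nadia₁'s lawyer]₂* c-commands the pronoun within its binding domain → coindexation would violate Principle B.
*Aisha₃*: the pronoun c-commands this R-expression → coindexation would violate Principle C on *Aisha₃*.
*Lucia₄*: the pronoun c-commands this R-expression → coindexation would violate Principle C on *Lucia₄*.
*Priya₅*: the pronoun c-commands this R-expression → coindexation would violate Principle C on *Priya₅*.

{1}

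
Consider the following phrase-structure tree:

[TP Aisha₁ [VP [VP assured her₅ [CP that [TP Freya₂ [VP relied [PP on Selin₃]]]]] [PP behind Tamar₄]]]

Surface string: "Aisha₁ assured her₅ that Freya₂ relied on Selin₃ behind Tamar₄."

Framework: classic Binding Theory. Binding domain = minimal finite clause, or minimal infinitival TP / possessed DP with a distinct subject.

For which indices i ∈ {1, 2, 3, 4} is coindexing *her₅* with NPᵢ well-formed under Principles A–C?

{4}

*her* is a pronoun, so Principle B applies: it must be free in its binding domain.
Binding domain of *her₅*: the matrix TP, whose subject is Aisha₁.
*Aisha₁* c-commands the pronoun within its binding domain → coindexation would violate Principle B.
*Freya₂*: the pronoun c-commands this R-expression → coindexation would violate Principle C on *Freya₂*.
*Selin₃*: the pronoun c-commands this R-expression → coindexation would violate Principle C on *Selin₃*.
*Tamar₄* and the pronoun do not c-command one another → neither Principle B nor Principle C is at stake; coindexation permitted.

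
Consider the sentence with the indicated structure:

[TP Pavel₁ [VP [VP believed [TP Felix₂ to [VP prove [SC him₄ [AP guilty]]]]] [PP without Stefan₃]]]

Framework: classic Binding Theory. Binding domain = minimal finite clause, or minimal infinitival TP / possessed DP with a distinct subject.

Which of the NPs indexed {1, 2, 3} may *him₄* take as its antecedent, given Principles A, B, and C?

{1, 3}

*him* is a pronoun, so Principle B applies: it must be free in its binding domain.
Binding domain of *him₄*: the embedded TP, whose subject is Felix₂.
*Pavel₁* c-commands the pronoun but from outside its binding domain, and is not c-commanded by it → coindexation permitted.
*Felix₂* c-commands the pronoun within its binding domain → coindexation would violate Principle B.
*Stefan₃* and the pronoun do not c-command one another → neither Principle B nor Principle C is at stake; coindexation permitted.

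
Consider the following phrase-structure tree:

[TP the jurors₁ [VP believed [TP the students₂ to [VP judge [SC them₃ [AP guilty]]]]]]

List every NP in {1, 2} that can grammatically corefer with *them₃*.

*them* is a pronoun, so Principle B applies: it must be free in its binding domain.
Binding domain of *them₃*: the embedded TP, whose subject is the students₂.
*the jurors₁* c-commands the pronoun but from outside its binding domain, and is not c-commanded by it → coindexation permitted.
*the students₂* c-commands the pronoun within its binding domain → coindexation would violate Principle B.

{1}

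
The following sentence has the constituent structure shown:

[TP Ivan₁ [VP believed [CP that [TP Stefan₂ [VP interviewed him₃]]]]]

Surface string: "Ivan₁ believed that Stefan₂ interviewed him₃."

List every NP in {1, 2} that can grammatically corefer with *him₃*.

{1}

*him* is a pronoun, so Principle B applies: it must be free in its binding domain.
Binding domain of *him₃*: the embedded TP, whose subject is Stefan₂.
*Ivan₁* c-commands the pronoun but from outside its binding domain, and is not c-commanded by it → coindexation permitted.
*Stefan₂* c-commands the pronoun within its binding domain → coindexation would violate Principle B.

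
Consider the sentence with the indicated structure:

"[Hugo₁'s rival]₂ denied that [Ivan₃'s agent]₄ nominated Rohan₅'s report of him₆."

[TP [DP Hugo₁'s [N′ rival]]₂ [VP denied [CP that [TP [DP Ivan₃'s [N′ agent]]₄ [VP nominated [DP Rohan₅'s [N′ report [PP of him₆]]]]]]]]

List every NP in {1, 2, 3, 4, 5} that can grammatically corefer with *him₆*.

*him* is a pronoun, so Principle B applies: it must be free in its binding domain.
Binding domain of *him₆*: the possessed DP, whose subject is Rohan₅.
*Hugo₁* and the pronoun do not c-command one another → neither Principle B nor Principle C is at stake; coindexation permitted.
*[Hugo₁'s rival]₂* c-commands the pronoun but from outside its binding domain, and is not c-commanded by it → coindexation permitted.
*Ivan₃* and the pronoun do not c-command one another → neither Principle B nor Principle C is at stake; coindexation permitted.
*[Ivan₃'s agent]₄* c-commands the pronoun but from outside its binding domain, and is not c-commanded by it → coindexation permitted.
*Rohan₅* c-commands the pronoun within its binding domain → coindexation would violate Principle B.

{1, 2, 3, 4}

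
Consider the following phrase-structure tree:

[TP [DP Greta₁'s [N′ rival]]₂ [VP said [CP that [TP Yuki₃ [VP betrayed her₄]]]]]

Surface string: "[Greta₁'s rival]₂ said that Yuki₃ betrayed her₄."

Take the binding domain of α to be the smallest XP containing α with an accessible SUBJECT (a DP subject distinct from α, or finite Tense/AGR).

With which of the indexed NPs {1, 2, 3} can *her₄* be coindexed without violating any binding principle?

*her* is a pronoun, so Principle B applies: it must be free in its binding domain.
Binding domain of *her₄*: the embedded TP, whose subject is Yuki₃.
*Greta₁* and the pronoun do not c-command one another → neither Principle B nor Principle C is at stake; coindexation permitted.
*[Greta₁'s rival]₂* c-commands the pronoun but from outside its binding domain, and is not c-commanded by it → coindexation permitted.
*Yuki₃* c-commands the pronoun within its binding domain → coindexation would violate Principle B.

{1, 2}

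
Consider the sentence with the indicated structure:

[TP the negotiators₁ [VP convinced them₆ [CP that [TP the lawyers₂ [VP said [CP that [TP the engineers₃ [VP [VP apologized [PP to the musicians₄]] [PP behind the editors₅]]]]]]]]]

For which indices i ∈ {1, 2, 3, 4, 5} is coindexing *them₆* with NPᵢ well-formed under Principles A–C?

none

*them* is a pronoun, so Principle B applies: it must be free in its binding domain.
Binding domain of *them₆*: the matrix TP, whose subject is the negotiators₁.
*the negotiators₁* c-commands the pronoun within its binding domain → coindexation would violate Principle B.
*the lawyers₂*: the pronoun c-commands this R-expression → coindexation would violate Principle C on *the lawyers₂*.
*the engineers₃*: the pronoun c-commands this R-expression → coindexation would violate Principle C on *the engineers₃*.
*the musicians₄*: the pronoun c-commands this R-expression → coindexation would violate Principle C on *the musicians₄*.
*the editors₅*: the pronoun c-commands this R-expression → coindexation would violate Principle C on *the editors₅*.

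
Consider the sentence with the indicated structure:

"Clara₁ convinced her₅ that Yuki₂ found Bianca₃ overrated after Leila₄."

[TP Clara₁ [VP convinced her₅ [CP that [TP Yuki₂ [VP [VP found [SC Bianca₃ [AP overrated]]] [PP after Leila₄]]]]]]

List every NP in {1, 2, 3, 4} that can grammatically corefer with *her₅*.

none

*her* is a pronoun, so Principle B applies: it must be free in its binding domain.
Binding domain of *her₅*: the matrix TP, whose subject is Clara₁.
*Clara₁* c-commands the pronoun within its binding domain → coindexation would violate Principle B.
*Yuki₂*: the pronoun c-commands this R-expression → coindexation would violate Principle C on *Yuki₂*.
*Bianca₃*: the pronoun c-commands this R-expression → coindexation would violate Principle C on *Bianca₃*.
*Leila₄*: the pronoun c-commands this R-expression → coindexation would violate Principle C on *Leila₄*.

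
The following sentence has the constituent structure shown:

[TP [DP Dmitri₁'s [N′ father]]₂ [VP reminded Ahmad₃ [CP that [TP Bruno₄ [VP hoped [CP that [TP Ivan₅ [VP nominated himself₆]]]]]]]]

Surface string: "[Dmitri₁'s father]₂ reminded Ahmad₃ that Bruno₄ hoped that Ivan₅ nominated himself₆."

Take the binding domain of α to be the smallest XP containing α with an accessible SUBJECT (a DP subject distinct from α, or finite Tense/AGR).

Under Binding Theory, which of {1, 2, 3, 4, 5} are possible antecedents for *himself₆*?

{5}

*himself* is an anaphor, so Principle A applies: it must be bound in its binding domain.
Binding domain of *himself₆*: the embedded TP, whose subject is Ivan₅.
*Dmitri₁* does not c-command the anaphor → cannot bind it.
*[Dmitri₁'s father]₂* c-commands the anaphor but is outside its binding domain → cannot satisfy Principle A.
*Ahmad₃* c-commands the anaphor but is outside its binding domain → cannot satisfy Principle A.
*Bruno₄* c-commands the anaphor but is outside its binding domain → cannot satisfy Principle A.
*Ivan₅* c-commands the anaphor within its binding domain → licit binder.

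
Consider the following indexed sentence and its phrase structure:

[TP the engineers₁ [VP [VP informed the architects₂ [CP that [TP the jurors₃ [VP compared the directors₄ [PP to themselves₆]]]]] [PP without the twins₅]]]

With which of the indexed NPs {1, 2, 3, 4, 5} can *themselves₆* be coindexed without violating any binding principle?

*themselves* is an anaphor, so Principle A applies: it must be bound in its binding domain.
Binding domain of *themselves₆*: the embedded TP, whose subject is the jurors₃.
*the engineers₁* c-commands the anaphor but is outside its binding domain → cannot satisfy Principle A.
*the architects₂* c-commands the anaphor but is outside its binding domain → cannot satisfy Principle A.
*the jurors₃* c-commands the anaphor within its binding domain → licit binder.
*the directors₄* c-commands the anaphor within its binding domain → licit binder.
*the twins₅* does not c-command the anaphor → cannot bind it.

{3, 4}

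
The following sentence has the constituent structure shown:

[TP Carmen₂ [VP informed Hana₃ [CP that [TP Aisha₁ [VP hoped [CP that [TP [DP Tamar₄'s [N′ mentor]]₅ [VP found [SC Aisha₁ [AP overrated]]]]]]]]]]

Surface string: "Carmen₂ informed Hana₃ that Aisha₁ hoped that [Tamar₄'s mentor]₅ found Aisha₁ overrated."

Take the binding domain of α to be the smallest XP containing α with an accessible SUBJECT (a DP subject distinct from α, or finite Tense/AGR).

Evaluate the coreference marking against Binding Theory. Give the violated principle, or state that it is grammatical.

The two coindexed NPs are *Aisha₁* (the higher occurrence) and *Aisha₁* (the lower occurrence).
*Aisha₁* (the lower occurrence) is an R-expression. Principle C requires it to be free everywhere.
*Aisha₁* (the higher occurrence) c-commands it and carries the same index.
The R-expression is bound → Principle C violation.

Principle C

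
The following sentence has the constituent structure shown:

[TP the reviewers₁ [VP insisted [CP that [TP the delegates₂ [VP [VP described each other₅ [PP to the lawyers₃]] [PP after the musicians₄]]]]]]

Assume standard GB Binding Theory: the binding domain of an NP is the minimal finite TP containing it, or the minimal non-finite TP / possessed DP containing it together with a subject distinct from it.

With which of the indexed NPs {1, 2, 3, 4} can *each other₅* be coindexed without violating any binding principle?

*each other* is an anaphor, so Principle A applies: it must be bound in its binding domain.
Binding domain of *each other₅*: the embedded TP, whose subject is the delegates₂.
*the reviewers₁* c-commands the anaphor but is outside its binding domain → cannot satisfy Principle A.
*the delegates₂* c-commands the anaphor within its binding domain → licit binder.
*the lawyers₃* does not c-command the anaphor → cannot bind it.
*the musicians₄* does not c-command the anaphor → cannot bind it.

{2}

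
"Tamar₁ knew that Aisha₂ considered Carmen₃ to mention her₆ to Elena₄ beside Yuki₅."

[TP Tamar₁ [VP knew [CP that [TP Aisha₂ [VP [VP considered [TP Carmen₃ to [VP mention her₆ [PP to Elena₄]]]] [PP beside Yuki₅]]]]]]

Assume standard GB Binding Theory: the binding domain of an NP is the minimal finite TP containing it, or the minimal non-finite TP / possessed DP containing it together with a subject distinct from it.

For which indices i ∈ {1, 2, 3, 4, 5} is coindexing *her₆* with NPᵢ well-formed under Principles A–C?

{1, 2, 5}

*her* is a pronoun, so Principle B applies: it must be free in its binding domain.
Binding domain of *her₆*: the embedded TP, whose subject is Carmen₃.
*Tamar₁* c-commands the pronoun but from outside its binding domain, and is not c-commanded by it → coindexation permitted.
*Aisha₂* c-commands the pronoun but from outside its binding domain, and is not c-commanded by it → coindexation permitted.
*Carmen₃* c-commands the pronoun within its binding domain → coindexation would violate Principle B.
*Elena₄*: the pronoun c-commands this R-expression → coindexation would violate Principle C on *Elena₄*.
*Yuki₅* and the pronoun do not c-command one another → neither Principle B nor Principle C is at stake; coindexation permitted.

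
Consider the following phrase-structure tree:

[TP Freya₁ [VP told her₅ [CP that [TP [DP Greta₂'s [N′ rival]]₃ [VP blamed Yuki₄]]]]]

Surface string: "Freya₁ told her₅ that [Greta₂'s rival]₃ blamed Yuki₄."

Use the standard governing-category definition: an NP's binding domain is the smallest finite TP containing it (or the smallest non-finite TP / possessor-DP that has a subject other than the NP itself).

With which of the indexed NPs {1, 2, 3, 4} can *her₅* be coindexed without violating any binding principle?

*her* is a pronoun, so Principle B applies: it must be free in its binding domain.
Binding domain of *her₅*: the matrix TP, whose subject is Freya₁.
*Freya₁* c-commands the pronoun within its binding domain → coindexation would violate Principle B.
*Greta₂*: the pronoun c-commands this R-expression → coindexation would violate Principle C on *Greta₂*.
*[Greta₂'s rival]₃*: the pronoun c-commands this R-expression → coindexation would violate Principle C on *[Greta₂'s rival]₃*.
*Yuki₄*: the pronoun c-commands this R-expression → coindexation would violate Principle C on *Yuki₄*.

none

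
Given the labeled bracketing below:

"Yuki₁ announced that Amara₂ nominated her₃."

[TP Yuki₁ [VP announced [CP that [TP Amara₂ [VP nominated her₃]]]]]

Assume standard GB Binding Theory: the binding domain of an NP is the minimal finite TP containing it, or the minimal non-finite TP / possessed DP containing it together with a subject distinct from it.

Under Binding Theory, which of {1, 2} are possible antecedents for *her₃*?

*her* is a pronoun, so Principle B applies: it must be free in its binding domain.
Binding domain of *her₃*: the embedded TP, whose subject is Amara₂.
*Yuki₁* c-commands the pronoun but from outside its binding domain, and is not c-commanded by it → coindexation permitted.
*Amara₂* c-commands the pronoun within its binding domain → coindexation would violate Principle B.

{1}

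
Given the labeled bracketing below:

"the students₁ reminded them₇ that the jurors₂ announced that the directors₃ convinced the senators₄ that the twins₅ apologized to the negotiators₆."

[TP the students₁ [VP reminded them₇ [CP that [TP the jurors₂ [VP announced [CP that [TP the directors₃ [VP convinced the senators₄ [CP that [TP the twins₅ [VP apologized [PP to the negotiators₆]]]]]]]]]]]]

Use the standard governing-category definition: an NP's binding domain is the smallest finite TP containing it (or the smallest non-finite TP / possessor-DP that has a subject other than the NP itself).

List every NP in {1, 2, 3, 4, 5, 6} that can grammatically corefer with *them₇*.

*them* is a pronoun, so Principle B applies: it must be free in its binding domain.
Binding domain of *them₇*: the matrix TP, whose subject is the students₁.
*the students₁* c-commands the pronoun within its binding domain → coindexation would violate Principle B.
*the jurors₂*: the pronoun c-commands this R-expression → coindexation would violate Principle C on *the jurors₂*.
*the directors₃*: the pronoun c-commands this R-expression → coindexation would violate Principle C on *the directors₃*.
*the senators₄*: the pronoun c-commands this R-expression → coindexation would violate Principle C on *the senators₄*.
*the twins₅*: the pronoun c-commands this R-expression → coindexation would violate Principle C on *the twins₅*.
*the negotiators₆*: the pronoun c-commands this R-expression → coindexation would violate Principle C on *the negotiators₆*.

none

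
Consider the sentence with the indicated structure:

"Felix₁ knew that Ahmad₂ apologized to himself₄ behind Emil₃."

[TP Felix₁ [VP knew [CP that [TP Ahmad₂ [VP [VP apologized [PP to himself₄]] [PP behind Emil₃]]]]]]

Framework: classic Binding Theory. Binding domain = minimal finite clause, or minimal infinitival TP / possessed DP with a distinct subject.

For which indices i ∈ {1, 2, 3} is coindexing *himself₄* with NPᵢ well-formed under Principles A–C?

{2}

*himself* is an anaphor, so Principle A applies: it must be bound in its binding domain.
Binding domain of *himself₄*: the embedded TP, whose subject is Ahmad₂.
*Felix₁* c-commands the anaphor but is outside its binding domain → cannot satisfy Principle A.
*Ahmad₂* c-commands the anaphor within its binding domain → licit binder.
*Emil₃* does not c-command the anaphor → cannot bind it.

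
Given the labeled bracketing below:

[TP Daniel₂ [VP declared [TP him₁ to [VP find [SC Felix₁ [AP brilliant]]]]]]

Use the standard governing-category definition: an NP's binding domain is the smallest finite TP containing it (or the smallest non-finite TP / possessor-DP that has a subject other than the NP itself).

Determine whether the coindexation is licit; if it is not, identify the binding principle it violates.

Principle C

The two coindexed NPs are *him₁* and *Felix₁*.
*Felix₁* is an R-expression. Principle C requires it to be free everywhere.
*him₁* c-commands it and carries the same index.
The R-expression is bound → Principle C violation.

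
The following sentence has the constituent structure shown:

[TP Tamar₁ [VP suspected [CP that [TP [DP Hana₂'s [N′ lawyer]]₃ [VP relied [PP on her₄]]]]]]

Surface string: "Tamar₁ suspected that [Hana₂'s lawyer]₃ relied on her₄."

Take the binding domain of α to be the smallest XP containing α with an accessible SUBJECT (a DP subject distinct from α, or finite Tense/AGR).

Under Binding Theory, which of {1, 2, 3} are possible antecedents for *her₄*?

*her* is a pronoun, so Principle B applies: it must be free in its binding domain.
Binding domain of *her₄*: the embedded TP, whose subject is [Hana₂'s lawyer]₃.
*Tamar₁* c-commands the pronoun but from outside its binding domain, and is not c-commanded by it → coindexation permitted.
*Hana₂* and the pronoun do not c-command one another → neither Principle B nor Principle C is at stake; coindexation permitted.
*[Hana₂'s lawyer]₃* c-commands the pronoun within its binding domain → coindexation would violate Principle B.

{1, 2}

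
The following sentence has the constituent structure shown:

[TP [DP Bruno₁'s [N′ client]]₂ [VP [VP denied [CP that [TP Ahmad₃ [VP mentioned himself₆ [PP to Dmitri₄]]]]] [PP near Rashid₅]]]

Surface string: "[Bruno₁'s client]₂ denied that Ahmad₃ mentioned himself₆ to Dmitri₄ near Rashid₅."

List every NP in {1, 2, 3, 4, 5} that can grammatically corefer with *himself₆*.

{3}

*himself* is an anaphor, so Principle A applies: it must be bound in its binding domain.
Binding domain of *himself₆*: the embedded TP, whose subject is Ahmad₃.
*Bruno₁* does not c-command the anaphor → cannot bind it.
*[Bruno₁'s client]₂* c-commands the anaphor but is outside its binding domain → cannot satisfy Principle A.
*Ahmad₃* c-commands the anaphor within its binding domain → licit binder.
*Dmitri₄* does not c-command the anaphor → cannot bind it.
*Rashid₅* does not c-command the anaphor → cannot bind it.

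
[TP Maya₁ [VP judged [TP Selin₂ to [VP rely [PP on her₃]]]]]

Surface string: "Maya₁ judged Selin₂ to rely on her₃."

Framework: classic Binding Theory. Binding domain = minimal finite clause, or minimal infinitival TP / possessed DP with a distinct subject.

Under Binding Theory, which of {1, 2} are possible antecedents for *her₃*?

{1}

*her* is a pronoun, so Principle B applies: it must be free in its binding domain.
Binding domain of *her₃*: the embedded TP, whose subject is Selin₂.
*Maya₁* c-commands the pronoun but from outside its binding domain, and is not c-commanded by it → coindexation permitted.
*Selin₂* c-commands the pronoun within its binding domain → coindexation would violate Principle B.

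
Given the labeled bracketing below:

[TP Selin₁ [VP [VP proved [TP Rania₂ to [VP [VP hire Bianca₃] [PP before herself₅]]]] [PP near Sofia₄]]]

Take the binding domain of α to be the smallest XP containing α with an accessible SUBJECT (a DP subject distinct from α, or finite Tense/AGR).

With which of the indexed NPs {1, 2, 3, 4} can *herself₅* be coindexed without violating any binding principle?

*herself* is an anaphor, so Principle A applies: it must be bound in its binding domain.
Binding domain of *herself₅*: the embedded TP, whose subject is Rania₂.
*Selin₁* c-commands the anaphor but is outside its binding domain → cannot satisfy Principle A.
*Rania₂* c-commands the anaphor within its binding domain → licit binder.
*Bianca₃* does not c-command the anaphor → cannot bind it.
*Sofia₄* does not c-command the anaphor → cannot bind it.

{2}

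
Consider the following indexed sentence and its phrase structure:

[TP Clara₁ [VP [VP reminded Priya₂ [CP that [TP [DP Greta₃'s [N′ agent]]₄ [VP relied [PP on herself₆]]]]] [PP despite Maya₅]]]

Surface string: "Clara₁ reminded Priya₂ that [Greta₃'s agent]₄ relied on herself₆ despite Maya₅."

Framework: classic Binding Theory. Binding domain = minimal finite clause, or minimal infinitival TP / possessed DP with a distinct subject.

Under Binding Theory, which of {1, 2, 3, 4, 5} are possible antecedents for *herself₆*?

*herself* is an anaphor, so Principle A applies: it must be bound in its binding domain.
Binding domain of *herself₆*: the embedded TP, whose subject is [Greta₃'s agent]₄.
*Clara₁* c-commands the anaphor but is outside its binding domain → cannot satisfy Principle A.
*Priya₂* c-commands the anaphor but is outside its binding domain → cannot satisfy Principle A.
*Greta₃* does not c-command the anaphor → cannot bind it.
*[Greta₃'s agent]₄* c-commands the anaphor within its binding domain → licit binder.
*Maya₅* does not c-command the anaphor → cannot bind it.

{4}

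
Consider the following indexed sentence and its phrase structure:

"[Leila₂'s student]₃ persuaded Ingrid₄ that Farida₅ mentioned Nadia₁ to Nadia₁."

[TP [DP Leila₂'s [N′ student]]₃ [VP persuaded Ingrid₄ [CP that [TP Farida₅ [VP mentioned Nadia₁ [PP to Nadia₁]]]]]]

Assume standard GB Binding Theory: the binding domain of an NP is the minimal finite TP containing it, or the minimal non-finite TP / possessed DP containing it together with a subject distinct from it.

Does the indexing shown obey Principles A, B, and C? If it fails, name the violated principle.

Principle C

The two coindexed NPs are *Nadia₁* (the lower occurrence) and *Nadia₁* (the higher occurrence).
*Nadia₁* (the lower occurrence) is an R-expression. Principle C requires it to be free everywhere.
*Nadia₁* (the higher occurrence) c-commands it and carries the same index.
The R-expression is bound → Principle C violation.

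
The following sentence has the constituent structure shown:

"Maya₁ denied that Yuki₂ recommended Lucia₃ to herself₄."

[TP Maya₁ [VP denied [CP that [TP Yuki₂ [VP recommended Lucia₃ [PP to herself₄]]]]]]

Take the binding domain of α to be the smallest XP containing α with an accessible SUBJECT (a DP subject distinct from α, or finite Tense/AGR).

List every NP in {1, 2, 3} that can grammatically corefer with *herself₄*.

{2, 3}

*herself* is an anaphor, so Principle A applies: it must be bound in its binding domain.
Binding domain of *herself₄*: the embedded TP, whose subject is Yuki₂.
*Maya₁* c-commands the anaphor but is outside its binding domain → cannot satisfy Principle A.
*Yuki₂* c-commands the anaphor within its binding domain → licit binder.
*Lucia₃* c-commands the anaphor within its binding domain → licit binder.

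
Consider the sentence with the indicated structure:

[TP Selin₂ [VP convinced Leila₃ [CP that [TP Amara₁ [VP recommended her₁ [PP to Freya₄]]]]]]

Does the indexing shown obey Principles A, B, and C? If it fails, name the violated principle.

The two coindexed NPs are *Amara₁* and *her₁*.
*her₁* is a pronoun. Its binding domain is the embedded TP, whose subject is Amara₁.
*Amara₁* c-commands it within that domain and carries the same index.
The pronoun is locally bound → Principle B violation.

Principle B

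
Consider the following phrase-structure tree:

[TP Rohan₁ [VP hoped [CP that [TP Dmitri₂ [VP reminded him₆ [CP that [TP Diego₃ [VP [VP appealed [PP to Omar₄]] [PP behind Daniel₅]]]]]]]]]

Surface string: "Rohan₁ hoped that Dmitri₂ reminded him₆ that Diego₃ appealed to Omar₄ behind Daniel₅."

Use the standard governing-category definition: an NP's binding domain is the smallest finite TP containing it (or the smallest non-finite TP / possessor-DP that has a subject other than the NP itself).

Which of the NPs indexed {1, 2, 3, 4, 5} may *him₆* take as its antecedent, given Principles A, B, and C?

*him* is a pronoun, so Principle B applies: it must be free in its binding domain.
Binding domain of *him₆*: the embedded TP, whose subject is Dmitri₂.
*Rohan₁* c-commands the pronoun but from outside its binding domain, and is not c-commanded by it → coindexation permitted.
*Dmitri₂* c-commands the pronoun within its binding domain → coindexation would violate Principle B.
*Diego₃*: the pronoun c-commands this R-expression → coindexation would violate Principle C on *Diego₃*.
*Omar₄*: the pronoun c-commands this R-expression → coindexation would violate Principle C on *Omar₄*.
*Daniel₅*: the pronoun c-commands this R-expression → coindexation would violate Principle C on *Daniel₅*.

{1}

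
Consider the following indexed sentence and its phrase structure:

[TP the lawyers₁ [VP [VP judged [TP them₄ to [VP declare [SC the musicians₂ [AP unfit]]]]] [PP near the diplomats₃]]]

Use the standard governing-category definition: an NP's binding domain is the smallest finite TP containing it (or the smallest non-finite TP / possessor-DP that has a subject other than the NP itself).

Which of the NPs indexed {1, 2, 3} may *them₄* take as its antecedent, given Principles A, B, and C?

{3}

*them* is a pronoun, so Principle B applies: it must be free in its binding domain.
Binding domain of *them₄*: the matrix TP, whose subject is the lawyers₁.
*the lawyers₁* c-commands the pronoun within its binding domain → coindexation would violate Principle B.
*the musicians₂*: the pronoun c-commands this R-expression → coindexation would violate Principle C on *the musicians₂*.
*the diplomats₃* and the pronoun do not c-command one another → neither Principle B nor Principle C is at stake; coindexation permitted.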